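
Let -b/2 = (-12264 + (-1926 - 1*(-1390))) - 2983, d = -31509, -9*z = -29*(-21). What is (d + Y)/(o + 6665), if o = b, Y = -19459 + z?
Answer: -153107/114693 ≈ -1.3349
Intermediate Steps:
z = -203/3 (z = -(-29)*(-21)/9 = -1/9*609 = -203/3 ≈ -67.667)
Y = -58580/3 (Y = -19459 - 203/3 = -58580/3 ≈ -19527.)
b = 31566 (b = -2*((-12264 + (-1926 - 1*(-1390))) - 2983) = -2*((-12264 + (-1926 + 1390)) - 2983) = -2*((-12264 - 536) - 2983) = -2*(-12800 - 2983) = -2*(-15783) = 31566)
o = 31566
(d + Y)/(o + 6665) = (-31509 - 58580/3)/(31566 + 6665) = -153107/3/38231 = -153107/3*1/38231 = -153107/114693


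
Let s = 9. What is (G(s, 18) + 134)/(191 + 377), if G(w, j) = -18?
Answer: 29/142 ≈ 0.20423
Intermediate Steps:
(G(s, 18) + 134)/(191 + 377) = (-18 + 134)/(191 + 377) = 116/568 = 116*(1/568) = 29/142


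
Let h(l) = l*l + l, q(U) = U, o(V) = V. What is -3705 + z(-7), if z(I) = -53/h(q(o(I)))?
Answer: -155663/42 ≈ -3706.3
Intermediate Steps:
h(l) = l + l² (h(l) = l² + l = l + l²)
z(I) = -53/(I*(1 + I)) (z(I) = -53*1/(I*(1 + I)) = -53/(I*(1 + I)))
-3705 + z(-7) = -3705 - 53/(-7*(1 - 7)) = -3705 - 53*(-⅐)/(-6) = -3705 - 53*(-⅐)*(-⅙) = -3705 - 53/42 = -155663/42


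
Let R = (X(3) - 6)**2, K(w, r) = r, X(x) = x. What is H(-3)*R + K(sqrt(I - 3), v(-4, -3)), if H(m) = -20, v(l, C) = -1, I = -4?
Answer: -181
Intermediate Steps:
R = 9 (R = (3 - 6)**2 = (-3)**2 = 9)
H(-3)*R + K(sqrt(I - 3), v(-4, -3)) = -20*9 - 1 = -180 - 1 = -181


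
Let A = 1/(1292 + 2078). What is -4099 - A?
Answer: -13813631/3370 ≈ -4099.0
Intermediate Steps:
A = 1/3370 ≈ 0.00029674
-4099 - A = -4099 - 1*1/3370 = -4099 - 1/3370 = -13813631/3370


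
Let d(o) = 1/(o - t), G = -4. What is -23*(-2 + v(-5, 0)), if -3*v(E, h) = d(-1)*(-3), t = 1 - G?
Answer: 299/6 ≈ 49.833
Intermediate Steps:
t = 5 (t = 1 - 1*(-4) = 1 + 4 = 5)
d(o) = 1/(-5 + o) (d(o) = 1/(o - 1*5) = 1/(o - 5) = 1/(-5 + o))
v(E, h) = -1/6 (v(E, h) = -(-3)/(3*(-5 - 1)) = -(-3)/(3*(-6)) = -(-1)*(-3)/18 = -1/3*1/2 = -1/6)
-23*(-2 + v(-5, 0)) = -23*(-2 - 1/6) = -23*(-13/6) = 299/6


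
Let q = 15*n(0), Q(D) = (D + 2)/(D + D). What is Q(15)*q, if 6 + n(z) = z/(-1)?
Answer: -51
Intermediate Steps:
Q(D) = (2 + D)/(2*D) (Q(D) = (2 + D)/((2*D)) = (2 + D)*(1/(2*D)) = (2 + D)/(2*D))
n(z) = -6 - z (n(z) = -6 + z/(-1) = -6 + z*(-1) = -6 - z)
q = -90 (q = 15*(-6 - 1*0) = 15*(-6 + 0) = 15*(-6) = -90)
Q(15)*q = ((½)*(2 + 15)/15)*(-90) = ((½)*(1/15)*17)*(-90) = (17/30)*(-90) = -51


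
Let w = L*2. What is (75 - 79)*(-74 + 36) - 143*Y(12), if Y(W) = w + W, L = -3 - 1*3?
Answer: 152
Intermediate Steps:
L = -6 (L = -3 - 3 = -6)
w = -12 (w = -6*2 = -12)
Y(W) = -12 + W
(75 - 79)*(-74 + 36) - 143*Y(12) = (75 - 79)*(-74 + 36) - 143*(-12 + 12) = -4*(-38) - 143*0 = 152 + 0 = 152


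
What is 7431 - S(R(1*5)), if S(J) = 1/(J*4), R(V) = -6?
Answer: 178345/24 ≈ 7431.0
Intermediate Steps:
S(J) = 1/(4*J)
7431 - S(R(1*5)) = 7431 - 1/(4*(-6)) = 7431 - (-1)/(4*6) = 7431 - 1*(-1/24) = 7431 + 1/24 = 178345/24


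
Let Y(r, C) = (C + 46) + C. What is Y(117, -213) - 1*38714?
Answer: -39094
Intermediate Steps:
Y(r, C) = 46 + 2*C (Y(r, C) = (46 + C) + C = 46 + 2*C)
Y(117, -213) - 1*38714 = (46 + 2*(-213)) - 1*38714 = (46 - 426) - 38714 = -380 - 38714 = -39094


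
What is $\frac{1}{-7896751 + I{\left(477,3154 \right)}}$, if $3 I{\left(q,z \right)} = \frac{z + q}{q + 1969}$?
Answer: $- \frac{7338}{57946355207} \approx -1.2663 \cdot 10^{-7}$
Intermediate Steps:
$I{\left(q,z \right)} = \frac{q + z}{3 \left(1969 + q\right)}$ ($I{\left(q,z \right)} = \frac{\left(z + q\right) \frac{1}{q + 1969}}{3} = \frac{\left(q + z\right) \frac{1}{1969 + q}}{3} = \frac{\frac{1}{1969 + q} \left(q + z\right)}{3} = \frac{q + z}{3 \left(1969 + q\right)}$)
$\frac{1}{-7896751 + I{\left(477,3154 \right)}} = \frac{1}{-7896751 + \frac{477 + 3154}{3 \left(1969 + 477\right)}} = \frac{1}{-7896751 + \frac{1}{3} \cdot \frac{1}{2446} \cdot 3631} = \frac{1}{-7896751 + \frac{3631}{7338}} = \frac{1}{- \frac{57946355207}{7338}} = - \frac{7338}{57946355207}$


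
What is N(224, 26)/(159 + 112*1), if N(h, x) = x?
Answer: 26/271 ≈ 0.095941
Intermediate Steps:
N(224, 26)/(159 + 112*1) = 26/(159 + 112*1) = 26/(159 + 112) = 26/271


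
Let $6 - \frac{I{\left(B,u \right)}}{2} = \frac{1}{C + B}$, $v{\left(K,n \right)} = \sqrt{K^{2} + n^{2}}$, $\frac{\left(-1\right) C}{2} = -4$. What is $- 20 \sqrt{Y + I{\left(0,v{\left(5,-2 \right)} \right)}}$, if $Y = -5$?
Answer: $- 30 \sqrt{3} \approx -51.962$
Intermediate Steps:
$C = 8$ ($C = \left(-2\right) \left(-4\right) = 8$)
$I{\left(B,u \right)} = 12 - \frac{2}{8 + B}$
$- 20 \sqrt{Y + I{\left(0,v{\left(5,-2 \right)} \right)}} = - 20 \sqrt{-5 + \frac{2 \left(47 + 6 \cdot 0\right)}{8 + 0}} = - 20 \sqrt{-5 + \frac{2 \left(47 + 0\right)}{8}} = - 20 \sqrt{-5 + 2 \cdot \frac{1}{8} \cdot 47} = - 20 \sqrt{-5 + \frac{47}{4}} = - 20 \sqrt{\frac{27}{4}} = - 20 \frac{3 \sqrt{3}}{2} = - 30 \sqrt{3}$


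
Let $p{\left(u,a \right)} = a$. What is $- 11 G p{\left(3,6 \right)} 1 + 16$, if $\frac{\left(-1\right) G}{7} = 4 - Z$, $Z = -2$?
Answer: $2788$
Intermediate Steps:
$G = -42$ ($G = - 7 \left(4 - -2\right) = - 7 \left(4 + 2\right) = \left(-7\right) 6 = -42$)
$- 11 G p{\left(3,6 \right)} 1 + 16 = - 11 \left(-42\right) 6 \cdot 1 + 16 = - 11 \left(\left(-252\right) 1\right) + 16 = \left(-11\right) \left(-252\right) + 16 = 2772 + 16 = 2788$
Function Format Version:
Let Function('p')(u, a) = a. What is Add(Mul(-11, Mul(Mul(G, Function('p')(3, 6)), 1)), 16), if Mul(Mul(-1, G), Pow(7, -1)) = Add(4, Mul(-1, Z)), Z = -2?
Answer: 2788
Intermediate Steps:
G = -42 (G = Mul(-7, Add(4, Mul(-1, -2))) = Mul(-7, Add(4, 2)) = Mul(-7, 6) = -42)
Add(Mul(-11, Mul(Mul(G, Function('p')(3, 6)), 1)), 16) = Add(Mul(-11, Mul(Mul(-42, 6), 1)), 16) = Add(Mul(-11, Mul(-252, 1)), 16) = Add(Mul(-11, -252), 16) = Add(2772, 16) = 2788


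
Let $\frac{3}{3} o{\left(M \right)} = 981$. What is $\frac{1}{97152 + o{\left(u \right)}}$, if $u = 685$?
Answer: $\frac{1}{98133} \approx 1.019 \cdot 10^{-5}$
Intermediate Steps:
$o{\left(M \right)} = 981$
$\frac{1}{97152 + o{\left(u \right)}} = \frac{1}{97152 + 981} = \frac{1}{98133}$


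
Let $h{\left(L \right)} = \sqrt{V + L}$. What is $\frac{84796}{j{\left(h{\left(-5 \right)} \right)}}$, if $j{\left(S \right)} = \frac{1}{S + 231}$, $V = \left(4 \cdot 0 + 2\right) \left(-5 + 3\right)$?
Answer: $19587876 + 254388 i \approx 1.9588 \cdot 10^{7} + 2.5439 \cdot 10^{5} i$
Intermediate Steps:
$V = -4$ ($V = \left(0 + 2\right) \left(-2\right) = 2 \left(-2\right) = -4$)
$h{\left(L \right)} = \sqrt{-4 + L}$
$j{\left(S \right)} = \frac{1}{231 + S}$
$\frac{84796}{j{\left(h{\left(-5 \right)} \right)}} = \frac{84796}{\frac{1}{231 + \sqrt{-4 - 5}}} = \frac{84796}{\frac{1}{231 + \sqrt{-9}}} = \frac{84796}{\frac{1}{231 + 3 i}} = \frac{84796}{\frac{1}{53370} \left(231 - 3 i\right)} = 84796 \left(231 + 3 i\right) = 19587876 + 254388 i$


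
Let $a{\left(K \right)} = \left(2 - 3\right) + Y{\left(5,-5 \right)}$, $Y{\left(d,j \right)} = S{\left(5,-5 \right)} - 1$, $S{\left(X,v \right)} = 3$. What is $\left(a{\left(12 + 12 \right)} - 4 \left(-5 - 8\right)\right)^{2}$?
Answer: $2809$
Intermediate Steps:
$Y{\left(d,j \right)} = 2$ ($Y{\left(d,j \right)} = 3 - 1 = 2$)
$a{\left(K \right)} = 1$ ($a{\left(K \right)} = \left(2 - 3\right) + 2 = -1 + 2 = 1$)
$\left(a{\left(12 + 12 \right)} - 4 \left(-5 - 8\right)\right)^{2} = \left(1 - 4 \left(-5 - 8\right)\right)^{2} = \left(1 - -52\right)^{2} = \left(1 + 52\right)^{2} = 53^{2} = 2809$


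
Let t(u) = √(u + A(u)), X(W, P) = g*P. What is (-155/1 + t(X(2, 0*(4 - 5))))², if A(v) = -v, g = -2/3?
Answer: 24025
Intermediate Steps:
g = -⅔ (g = -2*⅓ = -⅔ ≈ -0.66667)
X(W, P) = -2*P/3
t(u) = 0 (t(u) = √(u - u) = √0 = 0)
(-155/1 + t(X(2, 0*(4 - 5))))² = (-155/1 + 0)² = (-155*1 + 0)² = (-155 + 0)² = (-155)² = 24025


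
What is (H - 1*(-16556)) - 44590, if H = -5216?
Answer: -33250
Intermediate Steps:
(H - 1*(-16556)) - 44590 = (-5216 - 1*(-16556)) - 44590 = (-5216 + 16556) - 44590 = 11340 - 44590 = -33250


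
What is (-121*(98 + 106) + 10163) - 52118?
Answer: -66639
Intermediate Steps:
(-121*(98 + 106) + 10163) - 52118 = (-121*204 + 10163) - 52118 = (-24684 + 10163) - 52118 = -14521 - 52118 = -66639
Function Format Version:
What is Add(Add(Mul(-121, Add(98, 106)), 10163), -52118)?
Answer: -66639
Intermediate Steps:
Add(Add(Mul(-121, Add(98, 106)), 10163), -52118) = Add(Add(Mul(-121, 204), 10163), -52118) = Add(Add(-24684, 10163), -52118) = Add(-14521, -52118) = -66639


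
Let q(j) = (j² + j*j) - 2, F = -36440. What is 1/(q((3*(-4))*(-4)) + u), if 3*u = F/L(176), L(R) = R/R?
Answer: -3/22622 ≈ -0.00013261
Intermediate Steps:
q(j) = -2 + 2*j² (q(j) = (j² + j²) - 2 = 2*j² - 2 = -2 + 2*j²)
L(R) = 1
u = -36440/3 (u = (-36440/1)/3 = (-36440*1)/3 = (⅓)*(-36440) = -36440/3 ≈ -12147.)
1/(q((3*(-4))*(-4)) + u) = 1/((-2 + 2*((3*(-4))*(-4))²) - 36440/3) = 1/((-2 + 2*(-12*(-4))²) - 36440/3) = 1/((-2 + 2*48²) - 36440/3) = 1/((-2 + 2*2304) - 36440/3) = 1/((-2 + 4608) - 36440/3) = 1/(4606 - 36440/3) = 1/(-22622/3) = -3/22622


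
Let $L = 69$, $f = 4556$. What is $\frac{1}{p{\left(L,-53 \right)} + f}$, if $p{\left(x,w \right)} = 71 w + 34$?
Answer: $\frac{1}{827} \approx 0.0012092$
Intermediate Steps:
$p{\left(x,w \right)} = 34 + 71 w$
$\frac{1}{p{\left(L,-53 \right)} + f} = \frac{1}{\left(34 + 71 \left(-53\right)\right) + 4556} = \frac{1}{\left(34 - 3763\right) + 4556} = \frac{1}{-3729 + 4556} = \frac{1}{827}$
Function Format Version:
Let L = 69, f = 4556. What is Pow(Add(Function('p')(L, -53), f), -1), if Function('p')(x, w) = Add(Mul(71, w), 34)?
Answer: Rational(1, 827) ≈ 0.0012092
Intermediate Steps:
Function('p')(x, w) = Add(34, Mul(71, w))
Pow(Add(Function('p')(L, -53), f), -1) = Pow(Add(Add(34, Mul(71, -53)), 4556), -1) = Pow(Add(Add(34, -3763), 4556), -1) = Pow(Add(-3729, 4556), -1) = Pow(827, -1) = Rational(1, 827)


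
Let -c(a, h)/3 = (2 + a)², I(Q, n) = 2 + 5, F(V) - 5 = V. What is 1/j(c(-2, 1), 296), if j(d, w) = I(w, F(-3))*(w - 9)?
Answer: 1/2009 ≈ 0.00049776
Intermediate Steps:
F(V) = 5 + V
I(Q, n) = 7
c(a, h) = -3*(2 + a)²
j(d, w) = -63 + 7*w (j(d, w) = 7*(w - 9) = 7*(-9 + w) = -63 + 7*w)
1/j(c(-2, 1), 296) = 1/(-63 + 7*296) = 1/(-63 + 2072) = 1/2009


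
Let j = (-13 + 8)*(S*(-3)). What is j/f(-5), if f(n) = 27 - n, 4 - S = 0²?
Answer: 15/8 ≈ 1.8750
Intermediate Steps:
S = 4 (S = 4 - 1*0² = 4 - 1*0 = 4 + 0 = 4)
j = 60 (j = (-13 + 8)*(4*(-3)) = -5*(-12) = 60)
j/f(-5) = 60/(27 - 1*(-5)) = 60/(27 + 5) = 60/32 = 60*(1/32) = 15/8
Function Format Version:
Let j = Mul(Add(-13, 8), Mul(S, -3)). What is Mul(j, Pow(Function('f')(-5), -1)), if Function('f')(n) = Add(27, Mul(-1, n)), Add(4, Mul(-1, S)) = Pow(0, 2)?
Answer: Rational(15, 8) ≈ 1.8750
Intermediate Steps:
S = 4 (S = Add(4, Mul(-1, Pow(0, 2))) = Add(4, Mul(-1, 0)) = Add(4, 0) = 4)
j = 60 (j = Mul(Add(-13, 8), Mul(4, -3)) = Mul(-5, -12) = 60)
Mul(j, Pow(Function('f')(-5), -1)) = Mul(60, Pow(Add(27, Mul(-1, -5)), -1)) = Mul(60, Pow(Add(27, 5), -1)) = Mul(60, Pow(32, -1)) = Mul(60, Rational(1, 32)) = Rational(15, 8)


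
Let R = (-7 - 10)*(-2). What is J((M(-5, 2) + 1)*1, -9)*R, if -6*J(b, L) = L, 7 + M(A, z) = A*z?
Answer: 51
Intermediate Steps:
M(A, z) = -7 + A*z
J(b, L) = -L/6
R = 34 (R = -17*(-2) = 34)
J((M(-5, 2) + 1)*1, -9)*R = -⅙*(-9)*34 = (3/2)*34 = 51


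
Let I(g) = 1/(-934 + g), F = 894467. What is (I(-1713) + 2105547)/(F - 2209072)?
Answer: -5573382908/3479759435 ≈ -1.6017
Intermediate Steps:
(I(-1713) + 2105547)/(F - 2209072) = (1/(-934 - 1713) + 2105547)/(894467 - 2209072) = (1/(-2647) + 2105547)/(-1314605) = (-1/2647 + 2105547)*(-1/1314605) = (5573382908/2647)*(-1/1314605) = -5573382908/3479759435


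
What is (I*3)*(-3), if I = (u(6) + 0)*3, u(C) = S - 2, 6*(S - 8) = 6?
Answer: -189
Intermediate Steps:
S = 9 (S = 8 + (⅙)*6 = 8 + 1 = 9)
u(C) = 7 (u(C) = 9 - 2 = 7)
I = 21 (I = (7 + 0)*3 = 7*3 = 21)
(I*3)*(-3) = (21*3)*(-3) = 63*(-3) = -189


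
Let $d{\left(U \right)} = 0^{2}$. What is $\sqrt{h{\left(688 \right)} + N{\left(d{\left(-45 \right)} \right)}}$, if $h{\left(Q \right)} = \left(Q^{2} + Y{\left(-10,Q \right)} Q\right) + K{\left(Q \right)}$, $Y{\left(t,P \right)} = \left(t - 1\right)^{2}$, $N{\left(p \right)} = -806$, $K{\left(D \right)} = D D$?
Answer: $\sqrt{1029130} \approx 1014.5$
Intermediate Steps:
$K{\left(D \right)} = D^{2}$
$d{\left(U \right)} = 0$
$Y{\left(t,P \right)} = \left(-1 + t\right)^{2}$
$h{\left(Q \right)} = 2 Q^{2} + 121 Q$ ($h{\left(Q \right)} = \left(Q^{2} + \left(-1 - 10\right)^{2} Q\right) + Q^{2} = \left(Q^{2} + \left(-11\right)^{2} Q\right) + Q^{2} = \left(Q^{2} + 121 Q\right) + Q^{2} = 2 Q^{2} + 121 Q$)
$\sqrt{h{\left(688 \right)} + N{\left(d{\left(-45 \right)} \right)}} = \sqrt{688 \left(121 + 2 \cdot 688\right) - 806} = \sqrt{688 \left(121 + 1376\right) - 806} = \sqrt{688 \cdot 1497 - 806} = \sqrt{1029936 - 806} = \sqrt{1029130}$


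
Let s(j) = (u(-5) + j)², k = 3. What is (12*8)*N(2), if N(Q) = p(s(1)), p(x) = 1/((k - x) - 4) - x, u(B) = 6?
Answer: -117648/25 ≈ -4705.9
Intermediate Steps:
s(j) = (6 + j)²
p(x) = 1/(-1 - x) - x (p(x) = 1/((3 - x) - 4) - x = 1/(-1 - x) - x)
N(Q) = -2451/50 (N(Q) = (-1 - (6 + 1)² - ((6 + 1)²)²)/(1 + (6 + 1)²) = (-1 - 1*7² - (7²)²)/(1 + 7²) = (-1 - 1*49 - 1*49²)/(1 + 49) = (-1 - 49 - 1*2401)/50 = (-1 - 49 - 2401)/50 = (1/50)*(-2451) = -2451/50)
(12*8)*N(2) = (12*8)*(-2451/50) = 96*(-2451/50) = -117648/25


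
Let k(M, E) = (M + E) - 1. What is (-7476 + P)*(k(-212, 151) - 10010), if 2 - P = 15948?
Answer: 235906384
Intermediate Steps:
P = -15946 (P = 2 - 1*15948 = 2 - 15948 = -15946)
k(M, E) = -1 + E + M (k(M, E) = (E + M) - 1 = -1 + E + M)
(-7476 + P)*(k(-212, 151) - 10010) = (-7476 - 15946)*((-1 + 151 - 212) - 10010) = -23422*(-62 - 10010) = -23422*(-10072) = 235906384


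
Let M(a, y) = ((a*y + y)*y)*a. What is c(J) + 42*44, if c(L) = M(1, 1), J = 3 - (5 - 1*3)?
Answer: 1850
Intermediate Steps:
M(a, y) = a*y*(y + a*y) (M(a, y) = ((y + a*y)*y)*a = (y*(y + a*y))*a = a*y*(y + a*y))
J = 1 (J = 3 - (5 - 3) = 3 - 1*2 = 3 - 2 = 1)
c(L) = 2 (c(L) = 1*1²*(1 + 1) = 1*1*2 = 2)
c(J) + 42*44 = 2 + 42*44 = 2 + 1848 = 1850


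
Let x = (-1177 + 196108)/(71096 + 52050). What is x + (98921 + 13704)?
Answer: 13869513181/123146 ≈ 1.1263e+5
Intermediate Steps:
x = 194931/123146 ≈ 1.5829
x + (98921 + 13704) = 194931/123146 + (98921 + 13704) = 194931/123146 + 112625 = 13869513181/123146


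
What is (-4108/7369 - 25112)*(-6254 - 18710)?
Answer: 4619698940304/7369 ≈ 6.2691e+8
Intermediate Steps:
(-4108/7369 - 25112)*(-6254 - 18710) = (-4108*1/7369 - 25112)*(-24964) = (-4108/7369 - 25112)*(-24964) = -185054436/7369*(-24964) = 4619698940304/7369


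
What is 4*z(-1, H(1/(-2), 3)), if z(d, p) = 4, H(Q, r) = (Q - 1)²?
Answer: 16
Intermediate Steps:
H(Q, r) = (-1 + Q)²
4*z(-1, H(1/(-2), 3)) = 4*4 = 16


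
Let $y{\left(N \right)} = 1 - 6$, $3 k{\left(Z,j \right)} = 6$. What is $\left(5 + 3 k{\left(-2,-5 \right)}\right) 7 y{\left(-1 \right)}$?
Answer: $-385$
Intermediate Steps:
$k{\left(Z,j \right)} = 2$ ($k{\left(Z,j \right)} = \frac{1}{3} \cdot 6 = 2$)
$y{\left(N \right)} = -5$ ($y{\left(N \right)} = 1 - 6 = -5$)
$\left(5 + 3 k{\left(-2,-5 \right)}\right) 7 y{\left(-1 \right)} = \left(5 + 3 \cdot 2\right) 7 \left(-5\right) = \left(5 + 6\right) 7 \left(-5\right) = 11 \cdot 7 \left(-5\right) = 77 \left(-5\right) = -385$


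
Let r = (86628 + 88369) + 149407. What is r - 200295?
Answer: 124109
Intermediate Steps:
r = 324404 (r = 174997 + 149407 = 324404)
r - 200295 = 324404 - 200295 = 124109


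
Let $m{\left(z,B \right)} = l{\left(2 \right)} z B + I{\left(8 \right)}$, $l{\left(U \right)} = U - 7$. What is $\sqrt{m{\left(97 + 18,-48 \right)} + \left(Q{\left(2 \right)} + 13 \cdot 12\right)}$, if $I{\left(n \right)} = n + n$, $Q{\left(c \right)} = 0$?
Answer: $2 \sqrt{6943} \approx 166.65$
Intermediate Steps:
$I{\left(n \right)} = 2 n$
$l{\left(U \right)} = -7 + U$ ($l{\left(U \right)} = U - 7 = -7 + U$)
$m{\left(z,B \right)} = 16 - 5 B z$ ($m{\left(z,B \right)} = \left(-7 + 2\right) z B + 2 \cdot 8 = - 5 z B + 16 = - 5 B z + 16 = 16 - 5 B z$)
$\sqrt{m{\left(97 + 18,-48 \right)} + \left(Q{\left(2 \right)} + 13 \cdot 12\right)} = \sqrt{\left(16 - - 240 \left(97 + 18\right)\right) + \left(0 + 13 \cdot 12\right)} = \sqrt{\left(16 - \left(-240\right) 115\right) + \left(0 + 156\right)} = \sqrt{\left(16 + 27600\right) + 156} = \sqrt{27616 + 156} = \sqrt{27772} = 2 \sqrt{6943}$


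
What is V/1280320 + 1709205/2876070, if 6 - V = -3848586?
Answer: 27619061123/7671437380 ≈ 3.6002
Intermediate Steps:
V = 3848592 (V = 6 - 1*(-3848586) = 6 + 3848586 = 3848592)
V/1280320 + 1709205/2876070 = 3848592/1280320 + 1709205/2876070 = 3848592*(1/1280320) + 1709205*(1/2876070) = 240537/80020 + 113947/191738 = 27619061123/7671437380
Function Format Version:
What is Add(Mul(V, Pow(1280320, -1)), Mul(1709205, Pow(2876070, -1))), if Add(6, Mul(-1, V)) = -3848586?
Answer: Rational(27619061123, 7671437380) ≈ 3.6002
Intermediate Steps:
V = 3848592 (V = Add(6, Mul(-1, -3848586)) = Add(6, 3848586) = 3848592)
Add(Mul(V, Pow(1280320, -1)), Mul(1709205, Pow(2876070, -1))) = Add(Mul(3848592, Pow(1280320, -1)), Mul(1709205, Pow(2876070, -1))) = Add(Mul(3848592, Rational(1, 1280320)), Mul(1709205, Rational(1, 2876070))) = Add(Rational(240537, 80020), Rational(113947, 191738)) = Rational(27619061123, 7671437380)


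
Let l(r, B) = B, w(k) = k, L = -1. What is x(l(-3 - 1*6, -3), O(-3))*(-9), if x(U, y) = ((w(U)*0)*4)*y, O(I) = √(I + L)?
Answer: 0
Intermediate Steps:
O(I) = √(-1 + I) (O(I) = √(I - 1) = √(-1 + I))
x(U, y) = 0 (x(U, y) = ((U*0)*4)*y = (0*4)*y = 0*y = 0)
x(l(-3 - 1*6, -3), O(-3))*(-9) = 0*(-9) = 0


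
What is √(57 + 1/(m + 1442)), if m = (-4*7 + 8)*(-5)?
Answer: √135534090/1542 ≈ 7.5499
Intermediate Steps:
m = 100 (m = (-28 + 8)*(-5) = -20*(-5) = 100)
√(57 + 1/(m + 1442)) = √(57 + 1/(100 + 1442)) = √(57 + 1/1542) = √(87895/1542) = √135534090/1542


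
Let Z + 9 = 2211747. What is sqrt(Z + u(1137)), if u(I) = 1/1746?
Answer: 29*sqrt(890807066)/582 ≈ 1487.2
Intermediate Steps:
u(I) = 1/1746
Z = 2211738 (Z = -9 + 2211747 = 2211738)
sqrt(Z + u(1137)) = sqrt(2211738 + 1/1746) = sqrt(3861694549/1746) = 29*sqrt(890807066)/582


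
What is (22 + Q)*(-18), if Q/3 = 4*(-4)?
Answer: 468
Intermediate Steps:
Q = -48 (Q = 3*(4*(-4)) = 3*(-16) = -48)
(22 + Q)*(-18) = (22 - 48)*(-18) = -26*(-18) = 468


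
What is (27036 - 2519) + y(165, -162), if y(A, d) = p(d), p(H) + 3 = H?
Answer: 24352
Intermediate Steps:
p(H) = -3 + H
y(A, d) = -3 + d
(27036 - 2519) + y(165, -162) = (27036 - 2519) + (-3 - 162) = 24517 - 165 = 24352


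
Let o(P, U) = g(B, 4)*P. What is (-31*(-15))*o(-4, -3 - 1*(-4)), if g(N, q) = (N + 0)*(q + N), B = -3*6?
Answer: -468720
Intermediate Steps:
B = -18
g(N, q) = N*(N + q)
o(P, U) = 252*P (o(P, U) = (-18*(-18 + 4))*P = (-18*(-14))*P = 252*P)
(-31*(-15))*o(-4, -3 - 1*(-4)) = (-31*(-15))*(252*(-4)) = 465*(-1008) = -468720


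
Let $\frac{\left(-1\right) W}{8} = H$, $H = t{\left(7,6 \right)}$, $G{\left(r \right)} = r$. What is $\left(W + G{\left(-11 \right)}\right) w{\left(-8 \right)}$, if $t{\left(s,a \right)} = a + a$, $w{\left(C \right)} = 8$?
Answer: $-856$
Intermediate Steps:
$t{\left(s,a \right)} = 2 a$
$H = 12$ ($H = 2 \cdot 6 = 12$)
$W = -96$ ($W = \left(-8\right) 12 = -96$)
$\left(W + G{\left(-11 \right)}\right) w{\left(-8 \right)} = \left(-96 - 11\right) 8 = \left(-107\right) 8 = -856$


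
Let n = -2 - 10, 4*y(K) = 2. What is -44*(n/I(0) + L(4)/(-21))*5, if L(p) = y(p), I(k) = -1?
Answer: -55330/21 ≈ -2634.8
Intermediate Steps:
y(K) = 1/2 (y(K) = (1/4)*2 = 1/2)
L(p) = 1/2
n = -12
-44*(n/I(0) + L(4)/(-21))*5 = -44*(-12/(-1) + (1/2)/(-21))*5 = -44*(-12*(-1) + (1/2)*(-1/21))*5 = -44*(12 - 1/42)*5 = -44*503/42*5 = -11066/21*5 = -55330/21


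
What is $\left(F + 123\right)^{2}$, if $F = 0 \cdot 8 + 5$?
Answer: $16384$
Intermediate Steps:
$F = 5$ ($F = 0 + 5 = 5$)
$\left(F + 123\right)^{2} = \left(5 + 123\right)^{2} = 128^{2} = 16384$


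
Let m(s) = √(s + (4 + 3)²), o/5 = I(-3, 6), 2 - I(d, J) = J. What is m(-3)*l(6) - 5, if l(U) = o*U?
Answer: -5 - 120*√46 ≈ -818.88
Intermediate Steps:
I(d, J) = 2 - J
o = -20 (o = 5*(2 - 1*6) = 5*(2 - 6) = 5*(-4) = -20)
m(s) = √(49 + s) (m(s) = √(s + 7²) = √(s + 49) = √(49 + s))
l(U) = -20*U
m(-3)*l(6) - 5 = √(49 - 3)*(-20*6) - 5 = √46*(-120) - 5 = -120*√46 - 5 = -5 - 120*√46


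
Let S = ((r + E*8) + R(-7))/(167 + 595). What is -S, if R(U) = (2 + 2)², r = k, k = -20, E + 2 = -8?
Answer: 14/127 ≈ 0.11024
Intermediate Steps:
E = -10 (E = -2 - 8 = -10)
r = -20
R(U) = 16 (R(U) = 4² = 16)
S = -14/127 (S = ((-20 - 10*8) + 16)/(167 + 595) = ((-20 - 80) + 16)/762 = (-100 + 16)*(1/762) = -84*1/762 = -14/127 ≈ -0.11024)
-S = -1*(-14/127) = 14/127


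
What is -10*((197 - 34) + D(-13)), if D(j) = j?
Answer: -1500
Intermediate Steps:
-10*((197 - 34) + D(-13)) = -10*((197 - 34) - 13) = -10*(163 - 13) = -10*150 = -1500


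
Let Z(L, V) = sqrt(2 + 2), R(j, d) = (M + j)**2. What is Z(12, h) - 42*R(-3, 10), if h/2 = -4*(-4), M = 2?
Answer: -40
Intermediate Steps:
R(j, d) = (2 + j)**2
h = 32 (h = 2*(-4*(-4)) = 2*16 = 32)
Z(L, V) = 2 (Z(L, V) = sqrt(4) = 2)
Z(12, h) - 42*R(-3, 10) = 2 - 42*(2 - 3)**2 = 2 - 42*(-1)**2 = 2 - 42*1 = 2 - 42 = -40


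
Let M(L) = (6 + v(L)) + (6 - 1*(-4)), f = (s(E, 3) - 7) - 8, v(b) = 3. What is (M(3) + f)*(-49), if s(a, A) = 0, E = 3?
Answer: -196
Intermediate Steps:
f = -15 (f = (0 - 7) - 8 = -7 - 8 = -15)
M(L) = 19 (M(L) = (6 + 3) + (6 - 1*(-4)) = 9 + (6 + 4) = 9 + 10 = 19)
(M(3) + f)*(-49) = (19 - 15)*(-49) = 4*(-49) = -196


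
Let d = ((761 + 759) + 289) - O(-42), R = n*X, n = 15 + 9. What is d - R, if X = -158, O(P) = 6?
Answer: 5595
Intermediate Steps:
n = 24
R = -3792 (R = 24*(-158) = -3792)
d = 1803 (d = ((761 + 759) + 289) - 1*6 = (1520 + 289) - 6 = 1809 - 6 = 1803)
d - R = 1803 - 1*(-3792) = 1803 + 3792 = 5595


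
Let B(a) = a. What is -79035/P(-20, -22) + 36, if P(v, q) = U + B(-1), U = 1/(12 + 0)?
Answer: 86256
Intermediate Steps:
U = 1/12 ≈ 0.083333
P(v, q) = -11/12 (P(v, q) = 1/12 - 1 = -11/12)
-79035/P(-20, -22) + 36 = -79035/(-11/12) + 36 = -79035*(-12)/11 + 36 = -165*(-5748/11) + 36 = 86220 + 36 = 86256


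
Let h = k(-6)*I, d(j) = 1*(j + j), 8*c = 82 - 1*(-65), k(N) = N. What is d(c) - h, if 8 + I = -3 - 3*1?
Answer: -189/4 ≈ -47.250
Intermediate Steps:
I = -14 (I = -8 + (-3 - 3*1) = -8 + (-3 - 3) = -8 - 6 = -14)
c = 147/8 (c = (82 - 1*(-65))/8 = (82 + 65)/8 = (⅛)*147 = 147/8 ≈ 18.375)
d(j) = 2*j (d(j) = 1*(2*j) = 2*j)
h = 84 (h = -6*(-14) = 84)
d(c) - h = 2*(147/8) - 1*84 = 147/4 - 84 = -189/4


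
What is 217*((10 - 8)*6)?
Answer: 2604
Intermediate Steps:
217*((10 - 8)*6) = 217*(2*6) = 217*12 = 2604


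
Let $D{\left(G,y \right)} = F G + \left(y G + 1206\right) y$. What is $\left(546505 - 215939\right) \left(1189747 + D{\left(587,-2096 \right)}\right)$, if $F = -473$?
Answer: $851935393355392$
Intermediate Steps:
$D{\left(G,y \right)} = - 473 G + y \left(1206 + G y\right)$ ($D{\left(G,y \right)} = - 473 G + \left(y G + 1206\right) y = - 473 G + \left(G y + 1206\right) y = - 473 G + \left(1206 + G y\right) y = - 473 G + y \left(1206 + G y\right)$)
$\left(546505 - 215939\right) \left(1189747 + D{\left(587,-2096 \right)}\right) = \left(546505 - 215939\right) \left(1189747 + \left(\left(-473\right) 587 + 1206 \left(-2096\right) + 587 \left(-2096\right)^{2}\right)\right) = 330566 \left(1189747 - -2576012365\right) = 330566 \left(1189747 + 2576012365\right) = 330566 \cdot 2577202112 = 851935393355392$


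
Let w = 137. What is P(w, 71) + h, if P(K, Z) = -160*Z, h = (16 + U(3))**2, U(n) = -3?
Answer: -11191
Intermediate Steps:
h = 169 (h = (16 - 3)**2 = 13**2 = 169)
P(w, 71) + h = -160*71 + 169 = -11360 + 169 = -11191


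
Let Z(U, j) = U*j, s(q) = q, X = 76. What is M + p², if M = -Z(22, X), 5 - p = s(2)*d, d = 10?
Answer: -1447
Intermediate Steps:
p = -15 (p = 5 - 2*10 = 5 - 1*20 = 5 - 20 = -15)
M = -1672 (M = -22*76 = -1*1672 = -1672)
M + p² = -1672 + (-15)² = -1672 + 225 = -1447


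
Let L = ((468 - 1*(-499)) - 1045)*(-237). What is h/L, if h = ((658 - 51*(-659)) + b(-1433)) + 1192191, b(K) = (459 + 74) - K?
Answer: 614212/9243 ≈ 66.452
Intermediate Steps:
L = 18486 (L = ((468 + 499) - 1045)*(-237) = (967 - 1045)*(-237) = -78*(-237) = 18486)
b(K) = 533 - K
h = 1228424 (h = ((658 - 51*(-659)) + (533 - 1*(-1433))) + 1192191 = ((658 + 33609) + (533 + 1433)) + 1192191 = (34267 + 1966) + 1192191 = 36233 + 1192191 = 1228424)
h/L = 1228424/18486 = 1228424*(1/18486) = 614212/9243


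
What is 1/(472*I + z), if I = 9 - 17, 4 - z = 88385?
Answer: -1/92157 ≈ -1.0851e-5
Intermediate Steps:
z = -88381 (z = 4 - 1*88385 = 4 - 88385 = -88381)
I = -8
1/(472*I + z) = 1/(472*(-8) - 88381) = 1/(-3776 - 88381) = 1/(-92157) = -1/92157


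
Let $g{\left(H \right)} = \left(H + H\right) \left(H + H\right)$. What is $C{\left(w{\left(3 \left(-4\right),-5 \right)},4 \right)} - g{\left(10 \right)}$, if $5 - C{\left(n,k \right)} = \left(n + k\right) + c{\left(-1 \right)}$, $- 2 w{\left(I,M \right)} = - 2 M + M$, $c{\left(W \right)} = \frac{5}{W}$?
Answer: $- \frac{783}{2} \approx -391.5$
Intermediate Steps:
$w{\left(I,M \right)} = \frac{M}{2}$ ($w{\left(I,M \right)} = - \frac{- 2 M + M}{2} = - \frac{\left(-1\right) M}{2} = \frac{M}{2}$)
$C{\left(n,k \right)} = 10 - k - n$ ($C{\left(n,k \right)} = 5 - \left(\left(n + k\right) + \frac{5}{-1}\right) = 5 - \left(\left(k + n\right) + 5 \left(-1\right)\right) = 5 - \left(\left(k + n\right) - 5\right) = 5 - \left(-5 + k + n\right) = 10 - k - n$)
$g{\left(H \right)} = 4 H^{2}$ ($g{\left(H \right)} = 2 H 2 H = 4 H^{2}$)
$C{\left(w{\left(3 \left(-4\right),-5 \right)},4 \right)} - g{\left(10 \right)} = \left(10 - 4 - \frac{1}{2} \left(-5\right)\right) - 4 \cdot 10^{2} = \left(10 - 4 - - \frac{5}{2}\right) - 4 \cdot 100 = \left(10 - 4 + \frac{5}{2}\right) - 400 = \frac{17}{2} - 400 = - \frac{783}{2}$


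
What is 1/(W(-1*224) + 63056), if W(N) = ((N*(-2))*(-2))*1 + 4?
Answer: 1/62164 ≈ 1.6086e-5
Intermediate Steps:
W(N) = 4 + 4*N (W(N) = (-2*N*(-2))*1 + 4 = (4*N)*1 + 4 = 4*N + 4 = 4 + 4*N)
1/(W(-1*224) + 63056) = 1/((4 + 4*(-1*224)) + 63056) = 1/((4 + 4*(-224)) + 63056) = 1/((4 - 896) + 63056) = 1/(-892 + 63056) = 1/62164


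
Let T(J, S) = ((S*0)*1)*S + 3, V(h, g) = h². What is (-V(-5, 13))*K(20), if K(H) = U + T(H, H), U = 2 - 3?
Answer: -50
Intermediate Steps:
U = -1
T(J, S) = 3 (T(J, S) = (0*1)*S + 3 = 0*S + 3 = 0 + 3 = 3)
K(H) = 2 (K(H) = -1 + 3 = 2)
(-V(-5, 13))*K(20) = -1*(-5)²*2 = -1*25*2 = -25*2 = -50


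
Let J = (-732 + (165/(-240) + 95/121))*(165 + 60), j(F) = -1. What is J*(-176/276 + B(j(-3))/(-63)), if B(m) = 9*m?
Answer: 25399061775/311696 ≈ 81487.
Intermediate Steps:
J = -318816675/1936 (J = (-732 + (165*(-1/240) + 95*(1/121)))*225 = (-732 + (-11/16 + 95/121))*225 = (-732 + 189/1936)*225 = -1416963/1936*225 = -318816675/1936 ≈ -1.6468e+5)
J*(-176/276 + B(j(-3))/(-63)) = -318816675*(-176/276 + (9*(-1))/(-63))/1936 = -318816675*(-176*1/276 - 9*(-1/63))/1936 = -318816675*(-44/69 + ⅐)/1936 = -318816675/1936*(-239/483) = 25399061775/311696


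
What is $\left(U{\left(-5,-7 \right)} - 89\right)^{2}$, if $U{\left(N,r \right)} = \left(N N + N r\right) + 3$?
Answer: $676$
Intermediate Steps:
$U{\left(N,r \right)} = 3 + N^{2} + N r$ ($U{\left(N,r \right)} = \left(N^{2} + N r\right) + 3 = 3 + N^{2} + N r$)
$\left(U{\left(-5,-7 \right)} - 89\right)^{2} = \left(\left(3 + \left(-5\right)^{2} - -35\right) - 89\right)^{2} = \left(\left(3 + 25 + 35\right) - 89\right)^{2} = \left(63 - 89\right)^{2} = \left(-26\right)^{2} = 676$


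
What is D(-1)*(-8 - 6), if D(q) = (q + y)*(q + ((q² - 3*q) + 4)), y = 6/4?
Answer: -49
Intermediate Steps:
y = 3/2 (y = 6*(¼) = 3/2 ≈ 1.5000)
D(q) = (3/2 + q)*(4 + q² - 2*q) (D(q) = (q + 3/2)*(q + ((q² - 3*q) + 4)) = (3/2 + q)*(q + (4 + q² - 3*q)) = (3/2 + q)*(4 + q² - 2*q))
D(-1)*(-8 - 6) = (6 - 1 + (-1)³ - ½*(-1)²)*(-8 - 6) = (6 - 1 - 1 - ½*1)*(-14) = (6 - 1 - 1 - ½)*(-14) = (7/2)*(-14) = -49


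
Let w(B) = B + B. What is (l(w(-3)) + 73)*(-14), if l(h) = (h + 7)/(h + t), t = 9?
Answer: -3080/3 ≈ -1026.7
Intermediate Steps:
w(B) = 2*B
l(h) = (7 + h)/(9 + h) (l(h) = (h + 7)/(h + 9) = (7 + h)/(9 + h))
(l(w(-3)) + 73)*(-14) = ((7 + 2*(-3))/(9 + 2*(-3)) + 73)*(-14) = ((7 - 6)/(9 - 6) + 73)*(-14) = (1/3 + 73)*(-14) = ((⅓)*1 + 73)*(-14) = (⅓ + 73)*(-14) = (220/3)*(-14) = -3080/3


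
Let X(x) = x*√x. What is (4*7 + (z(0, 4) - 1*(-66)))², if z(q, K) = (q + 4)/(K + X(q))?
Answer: 9025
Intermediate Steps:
X(x) = x^(3/2)
z(q, K) = (4 + q)/(K + q^(3/2)) (z(q, K) = (q + 4)/(K + q^(3/2)) = (4 + q)/(K + q^(3/2)))
(4*7 + (z(0, 4) - 1*(-66)))² = (4*7 + ((4 + 0)/(4 + 0^(3/2)) - 1*(-66)))² = (28 + (4/(4 + 0) + 66))² = (28 + (4/4 + 66))² = (28 + ((¼)*4 + 66))² = (28 + (1 + 66))² = (28 + 67)² = 95² = 9025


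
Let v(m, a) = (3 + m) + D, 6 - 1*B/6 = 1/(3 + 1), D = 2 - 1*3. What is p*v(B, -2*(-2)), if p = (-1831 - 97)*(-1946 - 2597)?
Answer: 319699996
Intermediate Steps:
D = -1 (D = 2 - 3 = -1)
B = 69/2 (B = 36 - 6/(3 + 1) = 36 - 6/4 = 36 - 6*1/4 = 36 - 3/2 = 69/2 ≈ 34.500)
p = 8758904 (p = -1928*(-4543) = 8758904)
v(m, a) = 2 + m (v(m, a) = (3 + m) - 1 = 2 + m)
p*v(B, -2*(-2)) = 8758904*(2 + 69/2) = 8758904*(73/2) = 319699996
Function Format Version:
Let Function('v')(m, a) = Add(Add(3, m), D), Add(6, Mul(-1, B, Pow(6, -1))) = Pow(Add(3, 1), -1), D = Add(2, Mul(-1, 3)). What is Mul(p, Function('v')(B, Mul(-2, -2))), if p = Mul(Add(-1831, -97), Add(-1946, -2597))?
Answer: 319699996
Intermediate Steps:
D = -1 (D = Add(2, -3) = -1)
B = Rational(69, 2) (B = Add(36, Mul(-6, Pow(Add(3, 1), -1))) = Add(36, Mul(-6, Pow(4, -1))) = Add(36, Mul(-6, Rational(1, 4))) = Add(36, Rational(-3, 2)) = Rational(69, 2) ≈ 34.500)
p = 8758904 (p = Mul(-1928, -4543) = 8758904)
Function('v')(m, a) = Add(2, m) (Function('v')(m, a) = Add(Add(3, m), -1) = Add(2, m))
Mul(p, Function('v')(B, Mul(-2, -2))) = Mul(8758904, Add(2, Rational(69, 2))) = Mul(8758904, Rational(73, 2)) = 319699996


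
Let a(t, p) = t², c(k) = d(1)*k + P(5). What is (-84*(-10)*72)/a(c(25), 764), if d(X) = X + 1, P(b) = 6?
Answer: 135/7 ≈ 19.286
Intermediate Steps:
d(X) = 1 + X
c(k) = 6 + 2*k (c(k) = (1 + 1)*k + 6 = 2*k + 6 = 6 + 2*k)
(-84*(-10)*72)/a(c(25), 764) = (-84*(-10)*72)/((6 + 2*25)²) = (840*72)/((6 + 50)²) = 60480/(56²) = 60480/3136 = 60480*(1/3136) = 135/7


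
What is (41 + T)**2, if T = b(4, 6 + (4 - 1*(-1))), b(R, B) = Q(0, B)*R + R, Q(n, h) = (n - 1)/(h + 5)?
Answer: 32041/16 ≈ 2002.6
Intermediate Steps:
Q(n, h) = (-1 + n)/(5 + h)
b(R, B) = R - R/(5 + B) (b(R, B) = ((-1 + 0)/(5 + B))*R + R = (-1/(5 + B))*R + R = -R/(5 + B) + R = R - R/(5 + B))
T = 15/4 (T = 4*(4 + (6 + (4 - 1*(-1))))/(5 + (6 + (4 - 1*(-1)))) = 4*(4 + (6 + (4 + 1)))/(5 + (6 + (4 + 1))) = 4*(4 + (6 + 5))/(5 + (6 + 5)) = 4*(4 + 11)/(5 + 11) = 4*15/16 = 4*(1/16)*15 = 15/4 ≈ 3.7500)
(41 + T)**2 = (41 + 15/4)**2 = (179/4)**2 = 32041/16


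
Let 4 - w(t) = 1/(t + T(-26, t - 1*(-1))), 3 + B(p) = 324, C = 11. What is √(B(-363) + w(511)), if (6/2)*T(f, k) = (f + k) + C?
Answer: √1339286410/2030 ≈ 18.028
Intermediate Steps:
B(p) = 321 (B(p) = -3 + 324 = 321)
T(f, k) = 11/3 + f/3 + k/3 (T(f, k) = ((f + k) + 11)/3 = (11 + f + k)/3 = 11/3 + f/3 + k/3)
w(t) = 4 - 1/(-14/3 + 4*t/3) (w(t) = 4 - 1/(t + (11/3 + (⅓)*(-26) + (t - 1*(-1))/3)) = 4 - 1/(t + (11/3 - 26/3 + (t + 1)/3)) = 4 - 1/(t + (11/3 - 26/3 + (1 + t)/3)) = 4 - 1/(t + (11/3 - 26/3 + (⅓ + t/3))) = 4 - 1/(t + (-14/3 + t/3)) = 4 - 1/(-14/3 + 4*t/3))
√(B(-363) + w(511)) = √(321 + (-59 + 16*511)/(2*(-7 + 2*511))) = √(321 + (-59 + 8176)/(2*(-7 + 1022))) = √(321 + (½)*8117/1015) = √(321 + (½)*(1/1015)*8117) = √(321 + 8117/2030) = √(659747/2030) = √1339286410/2030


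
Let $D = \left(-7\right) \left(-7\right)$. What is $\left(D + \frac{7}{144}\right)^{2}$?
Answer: $\frac{49885969}{20736} \approx 2405.8$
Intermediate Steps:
$D = 49$
$\left(D + \frac{7}{144}\right)^{2} = \left(49 + \frac{7}{144}\right)^{2} = \left(\frac{7063}{144}\right)^{2} = \frac{49885969}{20736}$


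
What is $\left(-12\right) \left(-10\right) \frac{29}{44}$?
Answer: $\frac{870}{11} \approx 79.091$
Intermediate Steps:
$\left(-12\right) \left(-10\right) \frac{29}{44} = 120 \cdot 29 \cdot \frac{1}{44} = 120 \cdot \frac{29}{44} = \frac{870}{11}$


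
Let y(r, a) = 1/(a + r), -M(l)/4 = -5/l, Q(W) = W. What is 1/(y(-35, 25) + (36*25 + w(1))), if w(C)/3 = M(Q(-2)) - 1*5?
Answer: 10/8549 ≈ 0.0011697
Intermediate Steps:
M(l) = 20/l (M(l) = -(-20)/l = 20/l)
w(C) = -45 (w(C) = 3*(20/(-2) - 1*5) = 3*(20*(-1/2) - 5) = 3*(-10 - 5) = 3*(-15) = -45)
1/(y(-35, 25) + (36*25 + w(1))) = 1/(1/(25 - 35) + (36*25 - 45)) = 1/(1/(-10) + (900 - 45)) = 1/(-1/10 + 855) = 1/(8549/10) = 10/8549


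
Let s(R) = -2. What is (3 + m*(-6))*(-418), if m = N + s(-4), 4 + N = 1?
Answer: -13794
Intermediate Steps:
N = -3 (N = -4 + 1 = -3)
m = -5 (m = -3 - 2 = -5)
(3 + m*(-6))*(-418) = (3 - 5*(-6))*(-418) = (3 + 30)*(-418) = 33*(-418) = -13794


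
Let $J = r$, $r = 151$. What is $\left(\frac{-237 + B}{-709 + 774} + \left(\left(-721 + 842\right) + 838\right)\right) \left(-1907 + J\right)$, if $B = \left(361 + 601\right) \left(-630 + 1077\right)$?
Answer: $- \frac{864148672}{65} \approx -1.3295 \cdot 10^{7}$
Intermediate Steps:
$B = 430014$ ($B = 962 \cdot 447 = 430014$)
$J = 151$
$\left(\frac{-237 + B}{-709 + 774} + \left(\left(-721 + 842\right) + 838\right)\right) \left(-1907 + J\right) = \left(\frac{-237 + 430014}{-709 + 774} + \left(\left(-721 + 842\right) + 838\right)\right) \left(-1907 + 151\right) = \left(\frac{429777}{65} + \left(121 + 838\right)\right) \left(-1756\right) = \left(429777 \cdot \frac{1}{65} + 959\right) \left(-1756\right) = \left(\frac{429777}{65} + 959\right) \left(-1756\right) = \frac{492112}{65} \left(-1756\right) = - \frac{864148672}{65}$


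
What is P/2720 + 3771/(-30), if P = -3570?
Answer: -10161/80 ≈ -127.01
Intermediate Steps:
P/2720 + 3771/(-30) = -3570/2720 + 3771/(-30) = -3570*1/2720 + 3771*(-1/30) = -21/16 - 1257/10 = -10161/80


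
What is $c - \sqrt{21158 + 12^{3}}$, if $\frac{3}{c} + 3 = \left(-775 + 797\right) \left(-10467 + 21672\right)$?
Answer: $\frac{1}{82169} - \sqrt{22886} \approx -151.28$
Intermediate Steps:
$c = \frac{1}{82169}$ ($c = \frac{3}{-3 + \left(-775 + 797\right) \left(-10467 + 21672\right)} = \frac{3}{-3 + 22 \cdot 11205} = \frac{3}{-3 + 246510} = \frac{3}{246507} = 3 \cdot \frac{1}{246507} = \frac{1}{82169} \approx 1.217 \cdot 10^{-5}$)
$c - \sqrt{21158 + 12^{3}} = \frac{1}{82169} - \sqrt{21158 + 12^{3}} = \frac{1}{82169} - \sqrt{21158 + 1728} = \frac{1}{82169} - \sqrt{22886}$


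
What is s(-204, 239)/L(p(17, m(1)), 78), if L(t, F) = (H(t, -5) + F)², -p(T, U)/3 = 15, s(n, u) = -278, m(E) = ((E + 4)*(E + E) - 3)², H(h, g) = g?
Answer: -278/5329 ≈ -0.052167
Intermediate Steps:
m(E) = (-3 + 2*E*(4 + E))² (m(E) = ((4 + E)*(2*E) - 3)² = (2*E*(4 + E) - 3)² = (-3 + 2*E*(4 + E))²)
p(T, U) = -45 (p(T, U) = -3*15 = -45)
L(t, F) = (-5 + F)²
s(-204, 239)/L(p(17, m(1)), 78) = -278/(-5 + 78)² = -278/(73²) = -278/5329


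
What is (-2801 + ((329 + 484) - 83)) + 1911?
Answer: -160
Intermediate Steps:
(-2801 + ((329 + 484) - 83)) + 1911 = (-2801 + (813 - 83)) + 1911 = (-2801 + 730) + 1911 = -2071 + 1911 = -160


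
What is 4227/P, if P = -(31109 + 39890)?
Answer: -4227/70999 ≈ -0.059536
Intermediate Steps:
P = -70999 (P = -1*70999 = -70999)
4227/P = 4227/(-70999) = 4227*(-1/70999) = -4227/70999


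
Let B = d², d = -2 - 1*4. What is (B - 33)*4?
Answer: 12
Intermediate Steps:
d = -6 (d = -2 - 4 = -6)
B = 36 (B = (-6)² = 36)
(B - 33)*4 = (36 - 33)*4 = 3*4 = 12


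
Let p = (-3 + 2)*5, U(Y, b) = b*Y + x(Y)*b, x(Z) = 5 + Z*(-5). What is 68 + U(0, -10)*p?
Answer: 318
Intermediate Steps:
x(Z) = 5 - 5*Z
U(Y, b) = Y*b + b*(5 - 5*Y) (U(Y, b) = b*Y + (5 - 5*Y)*b = Y*b + b*(5 - 5*Y))
p = -5 (p = -1*5 = -5)
68 + U(0, -10)*p = 68 - 10*(5 - 4*0)*(-5) = 68 - 10*(5 + 0)*(-5) = 68 - 10*5*(-5) = 68 - 50*(-5) = 68 + 250 = 318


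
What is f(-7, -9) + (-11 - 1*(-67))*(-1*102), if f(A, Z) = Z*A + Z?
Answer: -5658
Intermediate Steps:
f(A, Z) = Z + A*Z (f(A, Z) = A*Z + Z = Z + A*Z)
f(-7, -9) + (-11 - 1*(-67))*(-1*102) = -9*(1 - 7) + (-11 - 1*(-67))*(-1*102) = -9*(-6) + (-11 + 67)*(-102) = 54 + 56*(-102) = 54 - 5712 = -5658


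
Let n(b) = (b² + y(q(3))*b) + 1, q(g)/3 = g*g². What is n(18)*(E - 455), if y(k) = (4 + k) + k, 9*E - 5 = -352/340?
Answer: -1152055994/765 ≈ -1.5060e+6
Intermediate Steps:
E = 337/765 (E = 5/9 + (-352/340)/9 = 5/9 + (-352*1/340)/9 = 5/9 + (⅑)*(-88/85) = 5/9 - 88/765 = 337/765 ≈ 0.44052)
q(g) = 3*g³ (q(g) = 3*(g*g²) = 3*g³)
y(k) = 4 + 2*k
n(b) = 1 + b² + 166*b (n(b) = (b² + (4 + 2*(3*3³))*b) + 1 = (b² + (4 + 2*(3*27))*b) + 1 = (b² + (4 + 2*81)*b) + 1 = (b² + (4 + 162)*b) + 1 = (b² + 166*b) + 1 = 1 + b² + 166*b)
n(18)*(E - 455) = (1 + 18² + 166*18)*(337/765 - 455) = (1 + 324 + 2988)*(-347738/765) = 3313*(-347738/765) = -1152055994/765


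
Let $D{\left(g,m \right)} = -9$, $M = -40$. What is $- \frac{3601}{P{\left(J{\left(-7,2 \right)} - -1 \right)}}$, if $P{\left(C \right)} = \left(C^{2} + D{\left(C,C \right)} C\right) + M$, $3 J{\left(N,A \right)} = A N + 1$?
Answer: $- \frac{32409}{10} \approx -3240.9$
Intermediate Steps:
$J{\left(N,A \right)} = \frac{1}{3} + \frac{A N}{3}$ ($J{\left(N,A \right)} = \frac{A N + 1}{3} = \frac{1 + A N}{3} = \frac{1}{3} + \frac{A N}{3}$)
$P{\left(C \right)} = -40 + C^{2} - 9 C$ ($P{\left(C \right)} = \left(C^{2} - 9 C\right) - 40 = -40 + C^{2} - 9 C$)
$- \frac{3601}{P{\left(J{\left(-7,2 \right)} - -1 \right)}} = - \frac{3601}{-40 + \left(\left(\frac{1}{3} + \frac{1}{3} \cdot 2 \left(-7\right)\right) - -1\right)^{2} - 9 \left(\left(\frac{1}{3} + \frac{1}{3} \cdot 2 \left(-7\right)\right) - -1\right)} = - \frac{3601}{-40 + \left(\left(\frac{1}{3} - \frac{14}{3}\right) + 1\right)^{2} - 9 \left(\left(\frac{1}{3} - \frac{14}{3}\right) + 1\right)} = - \frac{3601}{-40 + \left(- \frac{13}{3} + 1\right)^{2} - 9 \left(- \frac{13}{3} + 1\right)} = - \frac{3601}{-40 + \left(- \frac{10}{3}\right)^{2} - -30} = - \frac{3601}{-40 + \frac{100}{9} + 30} = - \frac{3601}{\frac{10}{9}} = \left(-3601\right) \frac{9}{10} = - \frac{32409}{10}$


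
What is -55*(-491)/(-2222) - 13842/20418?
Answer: -8820379/687406 ≈ -12.831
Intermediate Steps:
-55*(-491)/(-2222) - 13842/20418 = 27005*(-1/2222) - 13842*1/20418 = -2455/202 - 2307/3403 = -8820379/687406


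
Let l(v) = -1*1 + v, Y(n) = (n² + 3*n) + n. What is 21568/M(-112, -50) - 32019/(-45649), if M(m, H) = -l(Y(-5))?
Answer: -246107389/45649 ≈ -5391.3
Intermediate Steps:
Y(n) = n² + 4*n
l(v) = -1 + v
M(m, H) = -4 (M(m, H) = -(-1 - 5*(4 - 5)) = -(-1 - 5*(-1)) = -(-1 + 5) = -1*4 = -4)
21568/M(-112, -50) - 32019/(-45649) = 21568/(-4) - 32019/(-45649) = 21568*(-¼) - 32019*(-1/45649) = -5392 + 32019/45649 = -246107389/45649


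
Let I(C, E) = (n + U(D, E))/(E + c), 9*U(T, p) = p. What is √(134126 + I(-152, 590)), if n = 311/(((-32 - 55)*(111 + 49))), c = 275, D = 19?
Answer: √48614286086478278/602040 ≈ 366.23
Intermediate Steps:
U(T, p) = p/9
n = -311/13920 (n = 311/((-87*160)) = 311/(-13920) = 311*(-1/13920) = -311/13920 ≈ -0.022342)
I(C, E) = (-311/13920 + E/9)/(275 + E) (I(C, E) = (-311/13920 + E/9)/(E + 275) = (-311/13920 + E/9)/(275 + E))
√(134126 + I(-152, 590)) = √(134126 + (-933 + 4640*590)/(41760*(275 + 590))) = √(134126 + (1/41760)*(-933 + 2737600)/865) = √(134126 + (1/41760)*(1/865)*2736667) = √(134126 + 2736667/36122400) = √(4844955759067/36122400) = √48614286086478278/602040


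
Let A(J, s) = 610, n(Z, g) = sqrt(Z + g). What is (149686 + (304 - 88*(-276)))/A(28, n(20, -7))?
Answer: 87139/305 ≈ 285.70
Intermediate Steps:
(149686 + (304 - 88*(-276)))/A(28, n(20, -7)) = (149686 + (304 - 88*(-276)))/610 = (149686 + (304 + 24288))*(1/610) = (149686 + 24592)*(1/610) = 174278*(1/610) = 87139/305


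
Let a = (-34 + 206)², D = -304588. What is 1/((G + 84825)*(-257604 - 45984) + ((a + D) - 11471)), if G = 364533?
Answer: -1/136419982979 ≈ -7.3303e-12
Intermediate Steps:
a = 29584 (a = 172² = 29584)
1/((G + 84825)*(-257604 - 45984) + ((a + D) - 11471)) = 1/((364533 + 84825)*(-257604 - 45984) + ((29584 - 304588) - 11471)) = 1/(449358*(-303588) + (-275004 - 11471)) = 1/(-136419696504 - 286475) = 1/(-136419982979) = -1/136419982979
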